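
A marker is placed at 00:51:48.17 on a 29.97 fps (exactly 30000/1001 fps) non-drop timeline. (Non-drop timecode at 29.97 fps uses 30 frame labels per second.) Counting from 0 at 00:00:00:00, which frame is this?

93257

Total seconds to the label: (0 × 3600 + 51 × 60 + 48) = 3108.
Frame index = 3108 × 30 + 17 = 93257.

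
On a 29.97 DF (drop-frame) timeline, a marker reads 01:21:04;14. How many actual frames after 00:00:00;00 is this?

145788

As if non-drop at 30 labels/s: (1 × 3600 + 21 × 60 + 4) × 30 + 14 = 145934.
Minute boundaries passed: 81; those not divisible by 10: 81 − 8 = 73; dropped labels = 2 × 73 = 146.
Actual frame index = 145934 − 146 = 145788.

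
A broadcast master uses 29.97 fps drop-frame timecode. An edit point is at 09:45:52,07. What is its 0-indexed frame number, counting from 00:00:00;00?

1053513

Complete 10-minute blocks: 58, each 17982 frames → 1042956.
Remaining 5 whole minutes in the current block: 1800 + 4 × 1798 = 8992 frames.
Within the current minute: 52 × 30 + 7 − 2 = 1565 (labels ;00/;01 skipped at this minute). Total = 1042956 + 8992 + 1565 = 1053513.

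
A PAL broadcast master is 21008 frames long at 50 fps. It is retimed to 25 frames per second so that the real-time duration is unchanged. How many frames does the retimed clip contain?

10504 frames

Target frames = source frames × (target rate / source rate) = 21008 × (25)/(50) = 21008 × 1/2 = 10504.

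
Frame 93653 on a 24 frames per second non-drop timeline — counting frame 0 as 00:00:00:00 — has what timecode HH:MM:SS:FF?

01:05:02:05

93653 ÷ 24 = 3902 full seconds, remainder 5 frames.
3902 s = 1 h 5 min 2 s.
Timecode: 01:05:02:05.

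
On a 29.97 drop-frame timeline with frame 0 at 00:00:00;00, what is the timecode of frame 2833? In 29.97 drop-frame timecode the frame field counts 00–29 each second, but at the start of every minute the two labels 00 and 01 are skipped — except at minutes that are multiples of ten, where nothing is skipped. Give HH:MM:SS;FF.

Ten DF minutes hold 17982 frames, so frame 2833 lies in block 0 (frames 0–17981) with 2833 frames into that block.
The block's first minute is 1800 frames and the rest 1798 each; 2833 frames reaches minute 1, so 0 × 18 + 1 × 2 = 2 labels have been skipped so far.
Adding those back, label number 2833 + 2 = 2835 at 30 labels/s is 94 s + 15 f = 0 h 1 min 34 s frame 15, i.e. 00:01:34;15.

00:01:34;15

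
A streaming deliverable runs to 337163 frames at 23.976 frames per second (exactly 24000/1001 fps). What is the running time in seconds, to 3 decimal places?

14062.507 seconds

Running time = 337163 × 1001/24000 = 337500163/24000 s ≈ 14062.507 s.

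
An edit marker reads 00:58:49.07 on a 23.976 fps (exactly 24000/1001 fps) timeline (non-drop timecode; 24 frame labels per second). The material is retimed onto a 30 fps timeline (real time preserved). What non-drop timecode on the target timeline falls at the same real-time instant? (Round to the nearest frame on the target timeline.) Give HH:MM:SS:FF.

Source frame index: (0×3600 + 58×60 + 49) × 24 + 7 = 84703.
Real time: 84703 / (24000/1001) = 84787703/24000 s.
Target frame: (84787703/24000) × (30) = 84787703/800 ≈ 105984.629 → 105985.
At 30 labels/s: frame 105985 → 00:58:52:25.

00:58:52:25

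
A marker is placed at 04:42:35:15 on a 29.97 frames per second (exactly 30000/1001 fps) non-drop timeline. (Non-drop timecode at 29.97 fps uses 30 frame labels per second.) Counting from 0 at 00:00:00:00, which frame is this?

508665

Total seconds to the label: (4 × 3600 + 42 × 60 + 35) = 16955.
Frame index = 16955 × 30 + 15 = 508665.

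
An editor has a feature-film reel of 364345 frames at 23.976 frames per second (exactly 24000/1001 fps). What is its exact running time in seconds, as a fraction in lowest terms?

Running time = 364345 ÷ (24000/1001) = 364345 × 1001/24000 = 72941869/4800 s.

72941869/4800 seconds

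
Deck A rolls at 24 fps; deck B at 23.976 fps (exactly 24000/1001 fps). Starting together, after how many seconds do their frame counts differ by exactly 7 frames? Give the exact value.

7007/24 seconds

The gap grows by |24000/1001 − 24| = 24/1001 frames per second.
Time for a 7-frame gap: 7 ÷ (24/1001) = 7007/24 s.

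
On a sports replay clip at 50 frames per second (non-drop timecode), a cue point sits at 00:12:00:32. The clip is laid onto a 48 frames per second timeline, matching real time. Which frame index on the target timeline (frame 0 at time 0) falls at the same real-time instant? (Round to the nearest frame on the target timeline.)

Source frame index: (0×3600 + 12×60 + 0) × 50 + 32 = 36032.
Real time: 36032 / (50) = 18016/25 s.
Target frame: (18016/25) × (48) = 864768/25 ≈ 34590.720 → 34591.

frame 34591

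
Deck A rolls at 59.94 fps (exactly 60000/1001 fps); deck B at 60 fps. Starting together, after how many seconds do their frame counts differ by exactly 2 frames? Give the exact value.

The gap grows by |60 − 60000/1001| = 60/1001 frames per second.
Time for a 2-frame gap: 2 ÷ (60/1001) = 1001/30 s.

1001/30 seconds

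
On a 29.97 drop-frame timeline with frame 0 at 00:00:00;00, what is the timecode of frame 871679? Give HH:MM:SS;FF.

08:04:45;01

Each 10-minute DF block holds 10 × 60 × 30 − 9 × 2 = 17982 frames. 871679 ÷ 17982 → 48 full blocks, remainder 8543.
Within the partial block the first minute is 1800 frames and each further minute 1798, so 4 further minute boundaries passed. Total skipped labels = 18 × 48 + 2 × 4 = 872.
Non-drop label index = 871679 + 872 = 872551; at 30 labels/s that is 08:04:45:01, i.e. DF 08:04:45;01.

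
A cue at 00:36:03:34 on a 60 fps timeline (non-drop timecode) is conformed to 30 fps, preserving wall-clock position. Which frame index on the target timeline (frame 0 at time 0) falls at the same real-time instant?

Source frame index: (0×3600 + 36×60 + 3) × 60 + 34 = 129814.
Real time: 129814 / (60) = 64907/30 s.
Target frame: (64907/30) × (30) = 64907.

frame 64907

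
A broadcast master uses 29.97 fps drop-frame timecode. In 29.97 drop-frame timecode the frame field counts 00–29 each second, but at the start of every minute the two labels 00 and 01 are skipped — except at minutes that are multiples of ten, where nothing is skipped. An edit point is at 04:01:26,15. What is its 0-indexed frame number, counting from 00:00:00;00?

434161

Complete 10-minute blocks: 24, each 17982 frames → 431568.
Remaining 1 whole minute in the current block: 1800 + 0 × 1798 = 1800 frames.
Within the current minute: 26 × 30 + 15 − 2 = 793 (labels ;00/;01 skipped at this minute). Total = 431568 + 1800 + 793 = 434161.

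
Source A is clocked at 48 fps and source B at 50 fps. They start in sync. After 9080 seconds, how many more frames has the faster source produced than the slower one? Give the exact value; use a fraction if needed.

18160 frames

A emits 48 × 9080 = 435840 frames; B emits 50 × 9080 = 454000.
Difference = 18160 frames; B is ahead of A.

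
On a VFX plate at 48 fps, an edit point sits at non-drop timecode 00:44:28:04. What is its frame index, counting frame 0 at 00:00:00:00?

frame 128068

Total seconds to the label: (0 × 3600 + 44 × 60 + 28) = 2668.
Frame index = 2668 × 48 + 4 = 128068.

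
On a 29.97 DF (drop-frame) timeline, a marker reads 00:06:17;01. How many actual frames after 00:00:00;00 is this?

11299

As if non-drop at 30 labels/s: (0 × 3600 + 6 × 60 + 17) × 30 + 1 = 11311.
Minute boundaries passed: 6; those not divisible by 10: 6 − 0 = 6; dropped labels = 2 × 6 = 12.
Actual frame index = 11311 − 12 = 11299.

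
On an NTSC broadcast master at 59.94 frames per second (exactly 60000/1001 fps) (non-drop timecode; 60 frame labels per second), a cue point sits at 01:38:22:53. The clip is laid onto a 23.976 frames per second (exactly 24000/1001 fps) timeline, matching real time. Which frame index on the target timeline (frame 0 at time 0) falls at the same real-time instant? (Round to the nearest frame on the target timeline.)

Source frame index: (1×3600 + 38×60 + 22) × 60 + 53 = 354173.
Real time: 354173 / (60000/1001) = 354527173/60000 s.
Target frame: (354527173/60000) × (24000/1001) = 708346/5 ≈ 141669.200 → 141669.

frame 141669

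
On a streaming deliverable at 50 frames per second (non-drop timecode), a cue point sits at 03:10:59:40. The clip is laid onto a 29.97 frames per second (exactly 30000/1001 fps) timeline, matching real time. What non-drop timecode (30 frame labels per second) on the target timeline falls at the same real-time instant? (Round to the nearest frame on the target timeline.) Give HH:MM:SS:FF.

03:10:48:11

Source frame index: (3×3600 + 10×60 + 59) × 50 + 40 = 572990.
Real time: 572990 / (50) = 57299/5 s.
Target frame: (57299/5) × (30000/1001) = 31254000/91 ≈ 343450.549 → 343451.
At 30 labels/s: frame 343451 → 03:10:48:11.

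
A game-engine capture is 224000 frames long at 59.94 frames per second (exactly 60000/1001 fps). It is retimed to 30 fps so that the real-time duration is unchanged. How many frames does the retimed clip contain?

112112 frames

Target frames = source frames × (target rate / source rate) = 224000 × (30)/(60000/1001) = 224000 × 1001/2000 = 112112.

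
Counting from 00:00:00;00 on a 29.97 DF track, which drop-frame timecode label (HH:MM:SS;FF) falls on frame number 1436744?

13:18:59;12

Each 10-minute DF block holds 10 × 60 × 30 − 9 × 2 = 17982 frames. 1436744 ÷ 17982 → 79 full blocks, remainder 16166.
Within the partial block the first minute is 1800 frames and each further minute 1798, so 8 further minute boundaries passed. Total skipped labels = 18 × 79 + 2 × 8 = 1438.
Non-drop label index = 1436744 + 1438 = 1438182; at 30 labels/s that is 13:18:59:12, i.e. DF 13:18:59;12.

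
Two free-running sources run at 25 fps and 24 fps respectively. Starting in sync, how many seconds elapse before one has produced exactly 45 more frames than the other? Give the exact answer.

45 seconds

The gap grows by |24 − 25| = 1 frame per second.
Time for a 45-frame gap: 45 ÷ (1) = 45 s.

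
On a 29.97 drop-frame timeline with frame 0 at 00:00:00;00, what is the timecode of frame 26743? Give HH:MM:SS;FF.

00:14:52;09

Each 10-minute DF block holds 10 × 60 × 30 − 9 × 2 = 17982 frames. 26743 ÷ 17982 → 1 full block, remainder 8761.
Within the partial block the first minute is 1800 frames and each further minute 1798, so 4 further minute boundaries passed. Total skipped labels = 18 × 1 + 2 × 4 = 26.
Non-drop label index = 26743 + 26 = 26769; at 30 labels/s that is 00:14:52:09, i.e. DF 00:14:52;09.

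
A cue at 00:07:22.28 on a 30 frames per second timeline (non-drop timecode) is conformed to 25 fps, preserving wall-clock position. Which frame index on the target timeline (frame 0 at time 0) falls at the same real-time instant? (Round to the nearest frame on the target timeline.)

frame 11073

Source frame index: (0×3600 + 7×60 + 22) × 30 + 28 = 13288.
Real time: 13288 / (30) = 6644/15 s.
Target frame: (6644/15) × (25) = 33220/3 ≈ 11073.333 → 11073.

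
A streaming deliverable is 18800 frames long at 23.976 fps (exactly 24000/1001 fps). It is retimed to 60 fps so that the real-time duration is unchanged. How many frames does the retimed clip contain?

47047 frames

Target frames = source frames × (target rate / source rate) = 18800 × (60)/(24000/1001) = 18800 × 1001/400 = 47047.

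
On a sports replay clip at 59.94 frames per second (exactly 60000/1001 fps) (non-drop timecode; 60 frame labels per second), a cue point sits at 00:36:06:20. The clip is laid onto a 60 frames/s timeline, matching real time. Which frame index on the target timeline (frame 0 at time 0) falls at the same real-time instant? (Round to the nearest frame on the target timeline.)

frame 130110

Source frame index: (0×3600 + 36×60 + 6) × 60 + 20 = 129980.
Real time: 129980 / (60000/1001) = 6505499/3000 s.
Target frame: (6505499/3000) × (60) = 6505499/50 ≈ 130109.980 → 130110.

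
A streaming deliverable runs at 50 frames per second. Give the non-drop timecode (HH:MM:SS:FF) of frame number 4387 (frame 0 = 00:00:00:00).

00:01:27:37

4387 ÷ 50 = 87 full seconds, remainder 37 frames.
87 s = 0 h 1 min 27 s.
Timecode: 00:01:27:37.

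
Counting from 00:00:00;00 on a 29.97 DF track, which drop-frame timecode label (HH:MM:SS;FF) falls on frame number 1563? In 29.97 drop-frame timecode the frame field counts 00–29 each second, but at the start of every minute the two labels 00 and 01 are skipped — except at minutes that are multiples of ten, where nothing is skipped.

00:00:52;03

Each 10-minute DF block holds 10 × 60 × 30 − 9 × 2 = 17982 frames. 1563 ÷ 17982 → 0 full blocks, remainder 1563.
Within the partial block the first minute is 1800 frames and each further minute 1798, so 0 further minute boundaries passed. Total skipped labels = 18 × 0 + 2 × 0 = 0.
Non-drop label index = 1563 + 0 = 1563; at 30 labels/s that is 00:00:52:03, i.e. DF 00:00:52;03.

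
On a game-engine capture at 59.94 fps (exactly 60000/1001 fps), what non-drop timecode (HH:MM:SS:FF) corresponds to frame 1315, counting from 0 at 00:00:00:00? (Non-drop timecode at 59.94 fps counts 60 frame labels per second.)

1315 ÷ 60 = 21 full seconds, remainder 55 frames.
21 s = 0 h 0 min 21 s.
Timecode: 00:00:21:55.

00:00:21:55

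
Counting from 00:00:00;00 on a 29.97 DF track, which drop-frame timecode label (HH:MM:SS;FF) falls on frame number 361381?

03:20:58;01

Each 10-minute DF block holds 10 × 60 × 30 − 9 × 2 = 17982 frames. 361381 ÷ 17982 → 20 full blocks, remainder 1741.
Within the partial block the first minute is 1800 frames and each further minute 1798, so 0 further minute boundaries passed. Total skipped labels = 18 × 20 + 2 × 0 = 360.
Non-drop label index = 361381 + 360 = 361741; at 30 labels/s that is 03:20:58:01, i.e. DF 03:20:58;01.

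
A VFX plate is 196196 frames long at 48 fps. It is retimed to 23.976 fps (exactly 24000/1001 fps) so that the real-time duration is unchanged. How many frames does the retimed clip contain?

Target frames = source frames × (target rate / source rate) = 196196 × (24000/1001)/(48) = 196196 × 500/1001 = 98000.

98000 frames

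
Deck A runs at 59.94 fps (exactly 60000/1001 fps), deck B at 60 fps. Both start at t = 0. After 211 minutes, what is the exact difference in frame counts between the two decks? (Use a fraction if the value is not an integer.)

211 min = 12660 s.
A emits 60000/1001 × 12660 = 759600000/1001 frames; B emits 60 × 12660 = 759600.
Difference = 759600/1001 frames (≈ 758.8412); B is ahead of A.

759600/1001 frames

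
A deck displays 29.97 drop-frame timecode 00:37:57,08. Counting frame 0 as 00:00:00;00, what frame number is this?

As if non-drop at 30 labels/s: (0 × 3600 + 37 × 60 + 57) × 30 + 8 = 68318.
Minute boundaries passed: 37; those not divisible by 10: 37 − 3 = 34; dropped labels = 2 × 34 = 68.
Actual frame index = 68318 − 68 = 68250.

68250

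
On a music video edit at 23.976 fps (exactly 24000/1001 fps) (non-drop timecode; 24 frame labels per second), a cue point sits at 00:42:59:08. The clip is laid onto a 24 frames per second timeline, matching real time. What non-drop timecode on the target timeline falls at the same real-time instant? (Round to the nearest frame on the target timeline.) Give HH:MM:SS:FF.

00:43:01:22

Source frame index: (0×3600 + 42×60 + 59) × 24 + 8 = 61904.
Real time: 61904 / (24000/1001) = 3872869/1500 s.
Target frame: (3872869/1500) × (24) = 7745738/125 ≈ 61965.904 → 61966.
At 24 labels/s: frame 61966 → 00:43:01:22.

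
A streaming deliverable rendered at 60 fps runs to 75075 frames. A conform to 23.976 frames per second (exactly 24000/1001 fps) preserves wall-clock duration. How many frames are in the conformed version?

Target frames = source frames × (target rate / source rate) = 75075 × (24000/1001)/(60) = 75075 × 400/1001 = 30000.

30000 frames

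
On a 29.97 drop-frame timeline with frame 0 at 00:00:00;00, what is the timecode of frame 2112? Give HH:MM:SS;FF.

Ten DF minutes hold 17982 frames, so frame 2112 lies in block 0 (frames 0–17981) with 2112 frames into that block.
The block's first minute is 1800 frames and the rest 1798 each; 2112 frames reaches minute 1, so 0 × 18 + 1 × 2 = 2 labels have been skipped so far.
Adding those back, label number 2112 + 2 = 2114 at 30 labels/s is 70 s + 14 f = 0 h 1 min 10 s frame 14, i.e. 00:01:10;14.

00:01:10;14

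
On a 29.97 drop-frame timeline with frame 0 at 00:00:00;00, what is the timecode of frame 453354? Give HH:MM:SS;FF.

04:12:06;28

Ten DF minutes hold 17982 frames, so frame 453354 lies in block 25 (frames 449550–467531) with 3804 frames into that block.
The block's first minute is 1800 frames and the rest 1798 each; 3804 frames reaches minute 2, so 25 × 18 + 2 × 2 = 454 labels have been skipped so far.
Adding those back, label number 453354 + 454 = 453808 at 30 labels/s is 15126 s + 28 f = 4 h 12 min 6 s frame 28, i.e. 04:12:06;28.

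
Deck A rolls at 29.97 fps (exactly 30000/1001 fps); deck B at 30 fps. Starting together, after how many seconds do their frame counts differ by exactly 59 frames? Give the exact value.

59059/30 seconds

The gap grows by |30 − 30000/1001| = 30/1001 frames per second.
Time for a 59-frame gap: 59 ÷ (30/1001) = 59059/30 s.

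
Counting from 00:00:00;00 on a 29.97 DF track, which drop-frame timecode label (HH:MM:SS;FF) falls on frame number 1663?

00:00:55;13

Each 10-minute DF block holds 10 × 60 × 30 − 9 × 2 = 17982 frames. 1663 ÷ 17982 → 0 full blocks, remainder 1663.
Within the partial block the first minute is 1800 frames and each further minute 1798, so 0 further minute boundaries passed. Total skipped labels = 18 × 0 + 2 × 0 = 0.
Non-drop label index = 1663 + 0 = 1663; at 30 labels/s that is 00:00:55:13, i.e. DF 00:00:55;13.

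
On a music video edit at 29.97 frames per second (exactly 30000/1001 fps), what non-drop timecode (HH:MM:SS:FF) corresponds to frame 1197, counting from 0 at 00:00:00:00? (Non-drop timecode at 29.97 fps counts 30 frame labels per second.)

00:00:39:27

1197 ÷ 30 = 39 full seconds, remainder 27 frames.
39 s = 0 h 0 min 39 s.
Timecode: 00:00:39:27.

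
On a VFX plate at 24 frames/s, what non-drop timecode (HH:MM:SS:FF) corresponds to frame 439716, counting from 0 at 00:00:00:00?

439716 ÷ 24 = 18321 full seconds, remainder 12 frames.
18321 s = 5 h 5 min 21 s.
Timecode: 05:05:21:12.

05:05:21:12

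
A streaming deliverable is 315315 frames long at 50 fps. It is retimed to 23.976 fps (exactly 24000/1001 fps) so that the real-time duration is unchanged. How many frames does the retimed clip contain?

151200 frames

Target frames = source frames × (target rate / source rate) = 315315 × (24000/1001)/(50) = 315315 × 480/1001 = 151200.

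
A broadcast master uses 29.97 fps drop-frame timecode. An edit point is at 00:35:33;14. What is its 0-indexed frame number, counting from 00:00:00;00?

63940

Complete 10-minute blocks: 3, each 17982 frames → 53946.
Remaining 5 whole minutes in the current block: 1800 + 4 × 1798 = 8992 frames.
Within the current minute: 33 × 30 + 14 − 2 = 1002 (labels ;00/;01 skipped at this minute). Total = 53946 + 8992 + 1002 = 63940.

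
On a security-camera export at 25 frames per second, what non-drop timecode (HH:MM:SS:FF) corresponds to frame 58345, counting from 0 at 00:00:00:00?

00:38:53:20

58345 ÷ 25 = 2333 full seconds, remainder 20 frames.
2333 s = 0 h 38 min 53 s.
Timecode: 00:38:53:20.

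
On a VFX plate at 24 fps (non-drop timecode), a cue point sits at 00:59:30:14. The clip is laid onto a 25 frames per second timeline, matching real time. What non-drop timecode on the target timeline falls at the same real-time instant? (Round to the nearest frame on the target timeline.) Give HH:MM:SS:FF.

00:59:30:15

Source frame index: (0×3600 + 59×60 + 30) × 24 + 14 = 85694.
Real time: 85694 / (24) = 42847/12 s.
Target frame: (42847/12) × (25) = 1071175/12 ≈ 89264.583 → 89265.
At 25 labels/s: frame 89265 → 00:59:30:15.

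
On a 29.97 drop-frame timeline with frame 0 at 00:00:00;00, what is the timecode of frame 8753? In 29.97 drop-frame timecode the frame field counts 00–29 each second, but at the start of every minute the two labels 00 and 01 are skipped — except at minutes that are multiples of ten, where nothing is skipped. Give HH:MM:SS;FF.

Each 10-minute DF block holds 10 × 60 × 30 − 9 × 2 = 17982 frames. 8753 ÷ 17982 → 0 full blocks, remainder 8753.
Within the partial block the first minute is 1800 frames and each further minute 1798, so 4 further minute boundaries passed. Total skipped labels = 18 × 0 + 2 × 4 = 8.
Non-drop label index = 8753 + 8 = 8761; at 30 labels/s that is 00:04:52:01, i.e. DF 00:04:52;01.

00:04:52;01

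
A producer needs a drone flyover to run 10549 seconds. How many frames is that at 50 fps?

Frames = 10549 × 50 = 527450.

527450 frames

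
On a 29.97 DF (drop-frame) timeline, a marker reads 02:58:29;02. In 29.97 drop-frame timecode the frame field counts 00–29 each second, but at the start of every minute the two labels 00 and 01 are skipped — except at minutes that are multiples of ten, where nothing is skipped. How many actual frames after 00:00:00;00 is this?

320950

As if non-drop at 30 labels/s: (2 × 3600 + 58 × 60 + 29) × 30 + 2 = 321272.
Minute boundaries passed: 178; those not divisible by 10: 178 − 17 = 161; dropped labels = 2 × 161 = 322.
Actual frame index = 321272 − 322 = 320950.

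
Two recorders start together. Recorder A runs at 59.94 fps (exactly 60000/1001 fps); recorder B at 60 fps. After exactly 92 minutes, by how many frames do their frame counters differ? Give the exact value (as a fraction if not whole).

92 min = 5520 s.
A emits 60000/1001 × 5520 = 331200000/1001 frames; B emits 60 × 5520 = 331200.
Difference = 331200/1001 frames (≈ 330.8691); B is ahead of A.

331200/1001 frames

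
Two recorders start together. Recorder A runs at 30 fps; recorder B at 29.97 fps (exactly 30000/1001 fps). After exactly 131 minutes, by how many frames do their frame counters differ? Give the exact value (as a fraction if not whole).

131 min = 7860 s.
A emits 30 × 7860 = 235800 frames; B emits 30000/1001 × 7860 = 235800000/1001.
Difference = 235800/1001 frames (≈ 235.5644); B is behind A.

235800/1001 frames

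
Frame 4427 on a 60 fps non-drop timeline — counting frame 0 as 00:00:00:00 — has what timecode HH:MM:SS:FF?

4427 ÷ 60 = 73 full seconds, remainder 47 frames.
73 s = 0 h 1 min 13 s.
Timecode: 00:01:13:47.

00:01:13:47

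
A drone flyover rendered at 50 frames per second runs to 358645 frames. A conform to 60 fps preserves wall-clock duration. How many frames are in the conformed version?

430374 frames

Target frames = source frames × (target rate / source rate) = 358645 × (60)/(50) = 358645 × 6/5 = 430374.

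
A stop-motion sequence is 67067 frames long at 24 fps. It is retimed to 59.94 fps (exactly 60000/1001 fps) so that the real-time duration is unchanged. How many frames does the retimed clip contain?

167500 frames

Target frames = source frames × (target rate / source rate) = 67067 × (60000/1001)/(24) = 67067 × 2500/1001 = 167500.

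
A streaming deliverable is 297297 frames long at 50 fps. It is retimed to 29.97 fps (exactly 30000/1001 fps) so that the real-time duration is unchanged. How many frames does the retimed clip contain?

178200 frames

Target frames = source frames × (target rate / source rate) = 297297 × (30000/1001)/(50) = 297297 × 600/1001 = 178200.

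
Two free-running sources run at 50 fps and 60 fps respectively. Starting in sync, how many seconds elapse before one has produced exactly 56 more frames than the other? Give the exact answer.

The gap grows by |60 − 50| = 10 frames per second.
Time for a 56-frame gap: 56 ÷ (10) = 5.6 s.

5.6 seconds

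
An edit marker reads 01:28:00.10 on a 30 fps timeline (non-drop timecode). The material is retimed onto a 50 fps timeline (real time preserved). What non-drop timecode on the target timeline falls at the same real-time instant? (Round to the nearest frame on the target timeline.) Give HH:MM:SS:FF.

Source frame index: (1×3600 + 28×60 + 0) × 30 + 10 = 158410.
Real time: 158410 / (30) = 15841/3 s.
Target frame: (15841/3) × (50) = 792050/3 ≈ 264016.667 → 264017.
At 50 labels/s: frame 264017 → 01:28:00:17.

01:28:00:17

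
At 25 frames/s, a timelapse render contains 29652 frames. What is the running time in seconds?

Running time = 29652 / (25) = 1186.08 s.

1186.08 seconds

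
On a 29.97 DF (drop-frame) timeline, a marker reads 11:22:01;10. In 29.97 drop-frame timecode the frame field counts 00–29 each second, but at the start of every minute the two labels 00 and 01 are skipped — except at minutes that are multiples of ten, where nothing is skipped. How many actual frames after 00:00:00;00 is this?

1226412

Complete 10-minute blocks: 68, each 17982 frames → 1222776.
Remaining 2 whole minutes in the current block: 1800 + 1 × 1798 = 3598 frames.
Within the current minute: 1 × 30 + 10 − 2 = 38 (labels ;00/;01 skipped at this minute). Total = 1222776 + 3598 + 38 = 1226412.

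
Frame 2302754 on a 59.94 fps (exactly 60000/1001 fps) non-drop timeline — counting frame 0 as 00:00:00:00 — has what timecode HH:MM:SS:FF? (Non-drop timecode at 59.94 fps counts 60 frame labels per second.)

10:39:39:14

2302754 ÷ 60 = 38379 full seconds, remainder 14 frames.
38379 s = 10 h 39 min 39 s.
Timecode: 10:39:39:14.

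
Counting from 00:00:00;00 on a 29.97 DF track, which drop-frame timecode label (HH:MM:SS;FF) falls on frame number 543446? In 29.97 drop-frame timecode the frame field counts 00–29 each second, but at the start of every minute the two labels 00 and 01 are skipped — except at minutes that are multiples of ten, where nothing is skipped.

05:02:13;00

Each 10-minute DF block holds 10 × 60 × 30 − 9 × 2 = 17982 frames. 543446 ÷ 17982 → 30 full blocks, remainder 3986.
Within the partial block the first minute is 1800 frames and each further minute 1798, so 2 further minute boundaries passed. Total skipped labels = 18 × 30 + 2 × 2 = 544.
Non-drop label index = 543446 + 544 = 543990; at 30 labels/s that is 05:02:13:00, i.e. DF 05:02:13;00.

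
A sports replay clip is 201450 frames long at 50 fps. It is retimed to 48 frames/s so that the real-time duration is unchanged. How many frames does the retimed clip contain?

193392 frames

Target frames = source frames × (target rate / source rate) = 201450 × (48)/(50) = 201450 × 24/25 = 193392.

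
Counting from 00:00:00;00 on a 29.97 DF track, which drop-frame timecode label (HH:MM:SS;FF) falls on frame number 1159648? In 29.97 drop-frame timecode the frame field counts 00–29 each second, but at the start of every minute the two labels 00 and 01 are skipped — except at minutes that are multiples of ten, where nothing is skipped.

10:44:53;18

Each 10-minute DF block holds 10 × 60 × 30 − 9 × 2 = 17982 frames. 1159648 ÷ 17982 → 64 full blocks, remainder 8800.
Within the partial block the first minute is 1800 frames and each further minute 1798, so 4 further minute boundaries passed. Total skipped labels = 18 × 64 + 2 × 4 = 1160.
Non-drop label index = 1159648 + 1160 = 1160808; at 30 labels/s that is 10:44:53:18, i.e. DF 10:44:53;18.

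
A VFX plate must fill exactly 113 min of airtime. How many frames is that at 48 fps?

113 min = 6780 s.
Frames = 6780 × 48 = 325440.

325440 frames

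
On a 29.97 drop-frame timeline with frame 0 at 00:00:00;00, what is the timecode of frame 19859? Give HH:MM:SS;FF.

Each 10-minute DF block holds 10 × 60 × 30 − 9 × 2 = 17982 frames. 19859 ÷ 17982 → 1 full block, remainder 1877.
Within the partial block the first minute is 1800 frames and each further minute 1798, so 1 further minute boundary passed. Total skipped labels = 18 × 1 + 2 × 1 = 20.
Non-drop label index = 19859 + 20 = 19879; at 30 labels/s that is 00:11:02:19, i.e. DF 00:11:02;19.

00:11:02;19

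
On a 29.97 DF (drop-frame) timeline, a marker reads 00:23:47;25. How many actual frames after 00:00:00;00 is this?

42793

As if non-drop at 30 labels/s: (0 × 3600 + 23 × 60 + 47) × 30 + 25 = 42835.
Minute boundaries passed: 23; those not divisible by 10: 23 − 2 = 21; dropped labels = 2 × 21 = 42.
Actual frame index = 42835 − 42 = 42793.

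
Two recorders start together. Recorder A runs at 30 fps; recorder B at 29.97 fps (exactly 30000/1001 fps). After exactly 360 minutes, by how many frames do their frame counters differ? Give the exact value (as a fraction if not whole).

648000/1001 frames

360 min = 21600 s.
A emits 30 × 21600 = 648000 frames; B emits 30000/1001 × 21600 = 648000000/1001.
Difference = 648000/1001 frames (≈ 647.3526); B is behind A.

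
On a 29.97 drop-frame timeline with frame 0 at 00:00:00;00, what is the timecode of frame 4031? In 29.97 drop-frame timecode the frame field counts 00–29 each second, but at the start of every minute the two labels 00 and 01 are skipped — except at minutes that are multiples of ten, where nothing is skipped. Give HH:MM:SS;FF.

Each 10-minute DF block holds 10 × 60 × 30 − 9 × 2 = 17982 frames. 4031 ÷ 17982 → 0 full blocks, remainder 4031.
Within the partial block the first minute is 1800 frames and each further minute 1798, so 2 further minute boundaries passed. Total skipped labels = 18 × 0 + 2 × 2 = 4.
Non-drop label index = 4031 + 4 = 4035; at 30 labels/s that is 00:02:14:15, i.e. DF 00:02:14;15.

00:02:14;15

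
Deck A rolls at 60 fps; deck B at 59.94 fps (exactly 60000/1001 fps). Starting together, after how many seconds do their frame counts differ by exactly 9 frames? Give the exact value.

150.15 seconds

The gap grows by |60000/1001 − 60| = 60/1001 frames per second.
Time for a 9-frame gap: 9 ÷ (60/1001) = 150.15 s.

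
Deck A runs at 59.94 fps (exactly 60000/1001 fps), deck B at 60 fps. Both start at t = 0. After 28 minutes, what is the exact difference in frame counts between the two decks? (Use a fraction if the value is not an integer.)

28 min = 1680 s.
A emits 60000/1001 × 1680 = 14400000/143 frames; B emits 60 × 1680 = 100800.
Difference = 14400/143 frames (≈ 100.6993); B is ahead of A.

14400/143 frames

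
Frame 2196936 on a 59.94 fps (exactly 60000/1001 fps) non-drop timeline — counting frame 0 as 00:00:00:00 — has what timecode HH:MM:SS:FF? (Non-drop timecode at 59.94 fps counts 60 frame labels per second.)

10:10:15:36

2196936 ÷ 60 = 36615 full seconds, remainder 36 frames.
36615 s = 10 h 10 min 15 s.
Timecode: 10:10:15:36.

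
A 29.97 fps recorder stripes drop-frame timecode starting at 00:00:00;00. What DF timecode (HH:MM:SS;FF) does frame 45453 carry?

Ten DF minutes hold 17982 frames, so frame 45453 lies in block 2 (frames 35964–53945) with 9489 frames into that block.
The block's first minute is 1800 frames and the rest 1798 each; 9489 frames reaches minute 5, so 2 × 18 + 5 × 2 = 46 labels have been skipped so far.
Adding those back, label number 45453 + 46 = 45499 at 30 labels/s is 1516 s + 19 f = 0 h 25 min 16 s frame 19, i.e. 00:25:16;19.

00:25:16;19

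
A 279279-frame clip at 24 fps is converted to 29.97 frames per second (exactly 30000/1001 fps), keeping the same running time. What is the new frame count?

Target frames = source frames × (target rate / source rate) = 279279 × (30000/1001)/(24) = 279279 × 1250/1001 = 348750.

348750 frames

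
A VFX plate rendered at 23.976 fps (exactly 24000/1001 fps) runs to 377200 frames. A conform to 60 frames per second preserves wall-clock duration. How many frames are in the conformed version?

943943 frames

Target frames = source frames × (target rate / source rate) = 377200 × (60)/(24000/1001) = 377200 × 1001/400 = 943943.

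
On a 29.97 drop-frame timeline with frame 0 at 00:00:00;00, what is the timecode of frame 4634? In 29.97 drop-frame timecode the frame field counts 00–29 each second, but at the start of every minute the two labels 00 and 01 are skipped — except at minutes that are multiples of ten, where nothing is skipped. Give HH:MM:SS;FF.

00:02:34;18

Each 10-minute DF block holds 10 × 60 × 30 − 9 × 2 = 17982 frames. 4634 ÷ 17982 → 0 full blocks, remainder 4634.
Within the partial block the first minute is 1800 frames and each further minute 1798, so 2 further minute boundaries passed. Total skipped labels = 18 × 0 + 2 × 2 = 4.
Non-drop label index = 4634 + 4 = 4638; at 30 labels/s that is 00:02:34:18, i.e. DF 00:02:34;18.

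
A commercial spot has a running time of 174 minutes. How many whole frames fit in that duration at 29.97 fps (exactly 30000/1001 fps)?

174 min = 10440 s.
Frames = 10440 × 30000/1001 = 313200000/1001 ≈ 312887.1129.
Complete frames: 312887.

312887 frames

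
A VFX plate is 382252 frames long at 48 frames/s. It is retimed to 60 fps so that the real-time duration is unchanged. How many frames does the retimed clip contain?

Target frames = source frames × (target rate / source rate) = 382252 × (60)/(48) = 382252 × 5/4 = 477815.

477815 frames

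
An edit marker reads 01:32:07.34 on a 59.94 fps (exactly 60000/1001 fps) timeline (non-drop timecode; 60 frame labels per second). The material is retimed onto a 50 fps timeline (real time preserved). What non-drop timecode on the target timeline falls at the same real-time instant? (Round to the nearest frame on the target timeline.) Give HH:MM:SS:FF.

Source frame index: (1×3600 + 32×60 + 7) × 60 + 34 = 331654.
Real time: 331654 / (60000/1001) = 165992827/30000 s.
Target frame: (165992827/30000) × (50) = 165992827/600 ≈ 276654.712 → 276655.
At 50 labels/s: frame 276655 → 01:32:13:05.

01:32:13:05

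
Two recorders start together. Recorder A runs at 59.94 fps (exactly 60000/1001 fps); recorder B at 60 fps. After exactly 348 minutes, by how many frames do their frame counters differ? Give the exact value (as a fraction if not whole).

348 min = 20880 s.
A emits 60000/1001 × 20880 = 1252800000/1001 frames; B emits 60 × 20880 = 1252800.
Difference = 1252800/1001 frames (≈ 1251.5485); B is ahead of A.

1252800/1001 frames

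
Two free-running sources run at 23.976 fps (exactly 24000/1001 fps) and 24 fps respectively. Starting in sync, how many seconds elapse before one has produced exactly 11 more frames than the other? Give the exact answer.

11011/24 seconds

The gap grows by |24 − 24000/1001| = 24/1001 frames per second.
Time for a 11-frame gap: 11 ÷ (24/1001) = 11011/24 s.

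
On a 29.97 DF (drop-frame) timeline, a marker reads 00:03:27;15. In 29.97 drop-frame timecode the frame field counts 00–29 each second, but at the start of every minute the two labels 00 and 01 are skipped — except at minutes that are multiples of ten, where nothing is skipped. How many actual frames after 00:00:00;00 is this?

6219

Complete 10-minute blocks: 0, each 17982 frames → 0.
Remaining 3 whole minutes in the current block: 1800 + 2 × 1798 = 5396 frames.
Within the current minute: 27 × 30 + 15 − 2 = 823 (labels ;00/;01 skipped at this minute). Total = 0 + 5396 + 823 = 6219.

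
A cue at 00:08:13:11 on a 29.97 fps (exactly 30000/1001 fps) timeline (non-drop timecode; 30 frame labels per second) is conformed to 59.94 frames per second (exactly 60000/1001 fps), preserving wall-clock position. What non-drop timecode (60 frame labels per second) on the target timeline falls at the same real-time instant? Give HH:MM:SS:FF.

Source frame index: (0×3600 + 8×60 + 13) × 30 + 11 = 14801.
Real time: 14801 / (30000/1001) = 14815801/30000 s.
Target frame: (14815801/30000) × (60000/1001) = 29602.
At 60 labels/s: frame 29602 → 00:08:13:22.

00:08:13:22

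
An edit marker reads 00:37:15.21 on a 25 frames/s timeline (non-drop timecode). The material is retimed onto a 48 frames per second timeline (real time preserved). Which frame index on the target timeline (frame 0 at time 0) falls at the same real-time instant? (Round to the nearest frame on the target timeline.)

frame 107320

Source frame index: (0×3600 + 37×60 + 15) × 25 + 21 = 55896.
Real time: 55896 / (25) = 55896/25 s.
Target frame: (55896/25) × (48) = 2683008/25 ≈ 107320.320 → 107320.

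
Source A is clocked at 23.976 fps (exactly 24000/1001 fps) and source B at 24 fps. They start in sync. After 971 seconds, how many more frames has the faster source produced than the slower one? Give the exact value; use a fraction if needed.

A emits 24000/1001 × 971 = 23304000/1001 frames; B emits 24 × 971 = 23304.
Difference = 23304/1001 frames (≈ 23.2807); B is ahead of A.

23304/1001 frames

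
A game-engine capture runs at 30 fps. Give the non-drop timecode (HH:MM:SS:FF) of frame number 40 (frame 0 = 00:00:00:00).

40 ÷ 30 = 1 full seconds, remainder 10 frames.
1 s = 0 h 0 min 1 s.
Timecode: 00:00:01:10.

00:00:01:10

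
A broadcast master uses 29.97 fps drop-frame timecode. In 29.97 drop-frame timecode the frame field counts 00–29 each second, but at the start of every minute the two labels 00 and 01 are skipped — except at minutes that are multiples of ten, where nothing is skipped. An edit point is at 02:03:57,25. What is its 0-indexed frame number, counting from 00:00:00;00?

Complete 10-minute blocks: 12, each 17982 frames → 215784.
Remaining 3 whole minutes in the current block: 1800 + 2 × 1798 = 5396 frames.
Within the current minute: 57 × 30 + 25 − 2 = 1733 (labels ;00/;01 skipped at this minute). Total = 215784 + 5396 + 1733 = 222913.

222913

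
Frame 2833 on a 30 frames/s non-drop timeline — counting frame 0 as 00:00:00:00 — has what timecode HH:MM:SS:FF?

2833 ÷ 30 = 94 full seconds, remainder 13 frames.
94 s = 0 h 1 min 34 s.
Timecode: 00:01:34:13.

00:01:34:13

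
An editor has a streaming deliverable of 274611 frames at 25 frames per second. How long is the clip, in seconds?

Running time = 274611 / (25) = 10984.44 s.

10984.44 seconds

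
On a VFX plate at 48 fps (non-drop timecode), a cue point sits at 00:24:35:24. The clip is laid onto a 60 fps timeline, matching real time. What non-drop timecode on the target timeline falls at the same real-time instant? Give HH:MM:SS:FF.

Source frame index: (0×3600 + 24×60 + 35) × 48 + 24 = 70824.
Real time: 70824 / (48) = 2951/2 s.
Target frame: (2951/2) × (60) = 88530.
At 60 labels/s: frame 88530 → 00:24:35:30.

00:24:35:30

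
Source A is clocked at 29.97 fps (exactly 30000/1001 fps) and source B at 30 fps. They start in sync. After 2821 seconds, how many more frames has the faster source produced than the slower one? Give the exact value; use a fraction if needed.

A emits 30000/1001 × 2821 = 930000/11 frames; B emits 30 × 2821 = 84630.
Difference = 930/11 frames (≈ 84.5455); B is ahead of A.

930/11 frames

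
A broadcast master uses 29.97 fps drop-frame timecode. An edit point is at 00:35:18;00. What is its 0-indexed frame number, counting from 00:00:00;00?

Complete 10-minute blocks: 3, each 17982 frames → 53946.
Remaining 5 whole minutes in the current block: 1800 + 4 × 1798 = 8992 frames.
Within the current minute: 18 × 30 + 0 − 2 = 538 (labels ;00/;01 skipped at this minute). Total = 53946 + 8992 + 538 = 63476.

63476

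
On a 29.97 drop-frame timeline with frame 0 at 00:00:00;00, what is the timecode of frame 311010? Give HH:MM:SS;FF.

Ten DF minutes hold 17982 frames, so frame 311010 lies in block 17 (frames 305694–323675) with 5316 frames into that block.
The block's first minute is 1800 frames and the rest 1798 each; 5316 frames reaches minute 2, so 17 × 18 + 2 × 2 = 310 labels have been skipped so far.
Adding those back, label number 311010 + 310 = 311320 at 30 labels/s is 10377 s + 10 f = 2 h 52 min 57 s frame 10, i.e. 02:52:57;10.

02:52:57;10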